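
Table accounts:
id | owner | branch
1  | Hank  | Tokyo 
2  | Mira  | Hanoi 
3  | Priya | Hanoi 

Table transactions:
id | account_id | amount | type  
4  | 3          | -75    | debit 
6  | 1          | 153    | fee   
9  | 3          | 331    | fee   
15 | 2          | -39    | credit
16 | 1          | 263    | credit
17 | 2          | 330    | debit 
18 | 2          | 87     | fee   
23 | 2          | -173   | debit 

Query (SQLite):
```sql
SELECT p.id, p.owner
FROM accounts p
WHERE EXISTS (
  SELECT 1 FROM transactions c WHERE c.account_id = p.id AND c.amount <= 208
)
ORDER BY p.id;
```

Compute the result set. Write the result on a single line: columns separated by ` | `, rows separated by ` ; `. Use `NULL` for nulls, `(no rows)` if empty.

1 | Hank ; 2 | Mira ; 3 | Priya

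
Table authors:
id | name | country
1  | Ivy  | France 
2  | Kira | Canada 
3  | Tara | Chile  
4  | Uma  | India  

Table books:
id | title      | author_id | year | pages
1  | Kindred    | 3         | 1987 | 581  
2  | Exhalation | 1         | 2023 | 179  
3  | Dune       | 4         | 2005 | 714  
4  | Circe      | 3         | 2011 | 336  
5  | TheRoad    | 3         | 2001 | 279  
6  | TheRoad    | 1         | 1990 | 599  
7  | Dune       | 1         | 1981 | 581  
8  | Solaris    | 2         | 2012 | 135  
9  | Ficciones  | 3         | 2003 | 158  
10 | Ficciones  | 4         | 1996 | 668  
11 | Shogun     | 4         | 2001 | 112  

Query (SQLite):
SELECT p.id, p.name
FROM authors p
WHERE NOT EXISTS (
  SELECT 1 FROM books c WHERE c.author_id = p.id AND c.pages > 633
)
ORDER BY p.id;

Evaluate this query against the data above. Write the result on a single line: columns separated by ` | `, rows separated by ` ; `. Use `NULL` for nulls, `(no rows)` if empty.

1 | Ivy ; 2 | Kira ; 3 | Tara

For each authors row, check whether any books with matching author_id has pages > 633.
Keep rows where that is false.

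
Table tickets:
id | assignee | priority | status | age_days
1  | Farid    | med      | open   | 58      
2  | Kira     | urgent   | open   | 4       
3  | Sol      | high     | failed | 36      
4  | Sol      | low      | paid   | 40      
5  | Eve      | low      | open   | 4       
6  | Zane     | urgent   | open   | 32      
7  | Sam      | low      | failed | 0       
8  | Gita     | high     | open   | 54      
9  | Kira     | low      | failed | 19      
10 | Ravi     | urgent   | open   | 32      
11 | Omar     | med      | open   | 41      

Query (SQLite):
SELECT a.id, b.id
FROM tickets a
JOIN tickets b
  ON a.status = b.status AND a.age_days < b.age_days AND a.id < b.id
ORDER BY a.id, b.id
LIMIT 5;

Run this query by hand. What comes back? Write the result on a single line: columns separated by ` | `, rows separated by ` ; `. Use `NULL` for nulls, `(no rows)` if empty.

2 | 6 ; 2 | 8 ; 2 | 10 ; 2 | 11 ; 5 | 6

Pairs (a,b) with same status, a.age_days < b.age_days, a.id < b.id.
status groups: failed:{3,7,9} open:{1,2,5,6,8,10,11} paid:{4}
Ordered by (a.id, b.id); first 5.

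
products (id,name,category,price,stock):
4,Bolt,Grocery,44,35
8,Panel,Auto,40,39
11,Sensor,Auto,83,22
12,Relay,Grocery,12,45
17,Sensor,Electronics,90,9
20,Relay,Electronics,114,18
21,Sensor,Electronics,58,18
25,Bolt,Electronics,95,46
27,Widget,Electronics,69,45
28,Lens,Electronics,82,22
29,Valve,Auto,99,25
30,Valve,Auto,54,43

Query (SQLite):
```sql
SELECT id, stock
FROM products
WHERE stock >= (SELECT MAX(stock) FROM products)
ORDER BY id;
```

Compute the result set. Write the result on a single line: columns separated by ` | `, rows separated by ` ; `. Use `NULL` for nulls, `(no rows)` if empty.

Scalar subquery: MAX(stock) over all products rows = 46.
Keep rows where stock >= that value.

25 | 46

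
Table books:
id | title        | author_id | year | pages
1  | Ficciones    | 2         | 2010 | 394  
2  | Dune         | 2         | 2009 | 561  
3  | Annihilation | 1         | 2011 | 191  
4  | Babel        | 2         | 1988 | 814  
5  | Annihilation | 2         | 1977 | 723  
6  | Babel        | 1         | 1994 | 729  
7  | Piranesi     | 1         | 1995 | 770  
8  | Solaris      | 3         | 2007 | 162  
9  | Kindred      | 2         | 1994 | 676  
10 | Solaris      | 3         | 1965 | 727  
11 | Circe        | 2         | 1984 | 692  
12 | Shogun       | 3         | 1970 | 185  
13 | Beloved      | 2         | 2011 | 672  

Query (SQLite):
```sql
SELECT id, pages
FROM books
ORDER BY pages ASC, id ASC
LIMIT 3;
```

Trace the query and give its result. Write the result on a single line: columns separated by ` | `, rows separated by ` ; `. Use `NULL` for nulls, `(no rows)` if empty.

Sort by pages asc, tiebreak id asc: (162, id=8), (185, id=12), (191, id=3), (394, id=1), (561, id=2), (672, id=13) …. Take first 3.

8 | 162 ; 12 | 185 ; 3 | 191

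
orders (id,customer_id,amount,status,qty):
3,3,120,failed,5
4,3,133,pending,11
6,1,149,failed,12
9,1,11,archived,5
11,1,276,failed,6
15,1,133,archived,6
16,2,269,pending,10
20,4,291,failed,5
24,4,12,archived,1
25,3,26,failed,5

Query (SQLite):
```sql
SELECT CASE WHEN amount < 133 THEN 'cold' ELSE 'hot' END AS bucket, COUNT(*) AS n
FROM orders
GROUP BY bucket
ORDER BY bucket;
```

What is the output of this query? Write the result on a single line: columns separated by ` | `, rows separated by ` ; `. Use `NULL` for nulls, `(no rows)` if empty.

cold | 4 ; hot | 6

Bucket rows by amount < 133 → 'cold' else 'hot'; count each bucket.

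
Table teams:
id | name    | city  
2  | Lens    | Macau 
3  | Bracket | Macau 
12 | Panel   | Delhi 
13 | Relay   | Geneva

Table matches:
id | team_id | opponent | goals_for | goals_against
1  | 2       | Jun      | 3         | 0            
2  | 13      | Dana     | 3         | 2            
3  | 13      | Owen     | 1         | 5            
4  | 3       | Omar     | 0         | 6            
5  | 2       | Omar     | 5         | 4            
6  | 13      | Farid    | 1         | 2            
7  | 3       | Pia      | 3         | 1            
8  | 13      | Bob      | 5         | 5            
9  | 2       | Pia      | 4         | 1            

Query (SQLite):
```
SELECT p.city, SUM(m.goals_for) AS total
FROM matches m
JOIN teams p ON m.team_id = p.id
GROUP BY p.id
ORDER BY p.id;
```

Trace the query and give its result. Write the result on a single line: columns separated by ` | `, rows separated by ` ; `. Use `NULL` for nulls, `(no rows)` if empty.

Macau | 12 ; Macau | 3 ; Geneva | 10

Join each matches row to its teams via team_id.
Group joined rows by teams.id; compute SUM(m.goals_for) per group.
  2: ids {1, 5, 9} → SUM(m.goals_for)=12
  3: ids {4, 7} → SUM(m.goals_for)=3
  13: ids {2, 3, 6, 8} → SUM(m.goals_for)=10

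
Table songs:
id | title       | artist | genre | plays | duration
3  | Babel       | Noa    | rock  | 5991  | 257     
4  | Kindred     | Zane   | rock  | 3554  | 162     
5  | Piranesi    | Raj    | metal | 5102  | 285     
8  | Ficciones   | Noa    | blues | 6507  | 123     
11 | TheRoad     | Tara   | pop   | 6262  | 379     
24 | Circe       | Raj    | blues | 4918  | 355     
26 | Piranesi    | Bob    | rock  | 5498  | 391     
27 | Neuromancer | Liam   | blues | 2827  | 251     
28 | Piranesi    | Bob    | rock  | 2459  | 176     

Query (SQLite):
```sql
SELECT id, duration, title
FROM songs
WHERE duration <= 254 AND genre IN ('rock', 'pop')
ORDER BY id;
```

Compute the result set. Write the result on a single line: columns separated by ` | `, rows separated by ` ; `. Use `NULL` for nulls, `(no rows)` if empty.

duration <= 254: ids {4, 8, 27, 28}
genre IN ('rock', 'pop'): ids {3, 4, 11, 26, 28}
Combine with AND.

4 | 162 | Kindred ; 28 | 176 | Piranesi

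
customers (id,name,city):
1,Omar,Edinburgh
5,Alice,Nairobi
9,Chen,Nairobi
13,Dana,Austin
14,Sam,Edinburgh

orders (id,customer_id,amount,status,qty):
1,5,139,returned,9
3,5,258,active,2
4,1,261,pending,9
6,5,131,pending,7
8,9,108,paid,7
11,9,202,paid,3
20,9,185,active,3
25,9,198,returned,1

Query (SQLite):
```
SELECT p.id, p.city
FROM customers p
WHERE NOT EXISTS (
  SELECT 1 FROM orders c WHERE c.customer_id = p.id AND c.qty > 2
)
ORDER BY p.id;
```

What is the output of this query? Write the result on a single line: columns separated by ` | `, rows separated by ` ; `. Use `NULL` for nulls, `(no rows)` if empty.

For each customers row, check whether any orders with matching customer_id has qty > 2.
Keep rows where that is false.

13 | Austin ; 14 | Edinburgh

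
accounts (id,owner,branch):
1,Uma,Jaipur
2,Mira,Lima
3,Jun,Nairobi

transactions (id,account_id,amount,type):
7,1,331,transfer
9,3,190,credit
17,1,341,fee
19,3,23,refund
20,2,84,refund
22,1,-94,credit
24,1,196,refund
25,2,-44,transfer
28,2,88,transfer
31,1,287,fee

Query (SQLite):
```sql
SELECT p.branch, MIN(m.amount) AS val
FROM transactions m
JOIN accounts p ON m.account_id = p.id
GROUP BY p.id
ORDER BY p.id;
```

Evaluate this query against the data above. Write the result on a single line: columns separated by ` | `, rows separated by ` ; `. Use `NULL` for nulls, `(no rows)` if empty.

Join each transactions row to its accounts via account_id.
Group joined rows by accounts.id; compute MIN(m.amount) per group.
  1: ids {7, 17, 22, 24, 31} → MIN(m.amount)=-94
  2: ids {20, 25, 28} → MIN(m.amount)=-44
  3: ids {9, 19} → MIN(m.amount)=23

Jaipur | -94 ; Lima | -44 ; Nairobi | 23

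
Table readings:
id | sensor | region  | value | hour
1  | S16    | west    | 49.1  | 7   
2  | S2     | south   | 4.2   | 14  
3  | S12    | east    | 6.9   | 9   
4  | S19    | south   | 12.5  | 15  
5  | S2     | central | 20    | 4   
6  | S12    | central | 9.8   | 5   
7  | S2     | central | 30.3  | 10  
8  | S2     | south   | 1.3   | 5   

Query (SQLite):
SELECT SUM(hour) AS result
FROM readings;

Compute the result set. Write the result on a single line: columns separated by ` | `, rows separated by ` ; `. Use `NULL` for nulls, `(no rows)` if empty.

All hour values: [7, 14, 9, 15, 4, 5, 10, 5].
SUM of non-NULL values = 69.

69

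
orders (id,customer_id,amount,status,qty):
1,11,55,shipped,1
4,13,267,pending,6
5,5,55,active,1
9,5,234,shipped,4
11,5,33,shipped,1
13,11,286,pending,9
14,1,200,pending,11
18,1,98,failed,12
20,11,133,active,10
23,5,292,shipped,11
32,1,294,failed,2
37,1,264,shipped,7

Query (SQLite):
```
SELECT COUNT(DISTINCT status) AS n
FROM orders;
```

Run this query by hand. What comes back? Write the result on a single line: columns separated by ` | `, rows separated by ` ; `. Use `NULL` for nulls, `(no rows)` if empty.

Count distinct non-NULL status values.

4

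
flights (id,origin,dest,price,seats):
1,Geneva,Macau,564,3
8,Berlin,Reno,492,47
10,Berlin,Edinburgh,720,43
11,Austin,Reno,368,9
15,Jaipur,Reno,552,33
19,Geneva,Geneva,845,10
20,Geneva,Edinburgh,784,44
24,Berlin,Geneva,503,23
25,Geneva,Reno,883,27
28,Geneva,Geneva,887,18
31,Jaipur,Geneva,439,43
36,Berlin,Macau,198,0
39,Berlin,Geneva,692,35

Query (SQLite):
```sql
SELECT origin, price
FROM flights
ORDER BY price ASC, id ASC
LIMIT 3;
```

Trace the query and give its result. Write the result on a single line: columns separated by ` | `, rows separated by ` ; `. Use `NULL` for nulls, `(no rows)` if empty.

Sort by price asc, tiebreak id asc: (198, id=36), (368, id=11), (439, id=31), (492, id=8), (503, id=24), (552, id=15) …. Take first 3.

Berlin | 198 ; Austin | 368 ; Jaipur | 439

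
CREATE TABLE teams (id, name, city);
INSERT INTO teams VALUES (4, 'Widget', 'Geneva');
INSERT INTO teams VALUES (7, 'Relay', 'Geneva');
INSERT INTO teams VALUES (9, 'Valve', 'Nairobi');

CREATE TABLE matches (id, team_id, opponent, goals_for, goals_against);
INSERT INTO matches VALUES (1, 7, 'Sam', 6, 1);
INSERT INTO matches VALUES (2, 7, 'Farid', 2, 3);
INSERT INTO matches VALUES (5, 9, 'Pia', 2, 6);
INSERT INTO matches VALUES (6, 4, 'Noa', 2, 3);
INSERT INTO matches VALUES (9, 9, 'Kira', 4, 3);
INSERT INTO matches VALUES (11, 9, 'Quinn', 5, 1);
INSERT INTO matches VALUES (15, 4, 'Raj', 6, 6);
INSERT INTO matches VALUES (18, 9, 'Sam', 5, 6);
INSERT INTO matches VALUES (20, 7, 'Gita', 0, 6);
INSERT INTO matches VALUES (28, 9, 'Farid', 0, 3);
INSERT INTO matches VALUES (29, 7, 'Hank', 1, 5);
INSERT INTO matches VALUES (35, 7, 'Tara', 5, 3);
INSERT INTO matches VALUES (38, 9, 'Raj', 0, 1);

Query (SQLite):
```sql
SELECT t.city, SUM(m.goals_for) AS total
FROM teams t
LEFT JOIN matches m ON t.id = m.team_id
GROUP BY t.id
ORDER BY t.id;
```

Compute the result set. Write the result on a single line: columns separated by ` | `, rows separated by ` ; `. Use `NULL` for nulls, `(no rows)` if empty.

LEFT JOIN keeps every teams row; unmatched ones get NULL for matches columns.
Group by teams.id and compute SUM(m.goals_for). SUM over an all-NULL group is NULL.
  4: ids {6, 15} → SUM(m.goals_for)=8
  7: ids {1, 2, 20, 29, 35} → SUM(m.goals_for)=14
  9: ids {5, 9, 11, 18, 28, 38} → SUM(m.goals_for)=16

Geneva | 8 ; Geneva | 14 ; Nairobi | 16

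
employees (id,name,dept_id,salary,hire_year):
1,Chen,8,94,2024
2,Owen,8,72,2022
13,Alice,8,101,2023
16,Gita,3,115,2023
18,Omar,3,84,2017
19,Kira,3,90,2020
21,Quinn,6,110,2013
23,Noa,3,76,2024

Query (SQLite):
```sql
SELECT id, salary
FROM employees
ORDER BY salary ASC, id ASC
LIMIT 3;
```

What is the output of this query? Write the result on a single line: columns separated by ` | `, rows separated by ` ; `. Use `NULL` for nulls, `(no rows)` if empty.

Sort by salary asc, tiebreak id asc: (72, id=2), (76, id=23), (84, id=18), (90, id=19), (94, id=1), (101, id=13) …. Take first 3.

2 | 72 ; 23 | 76 ; 18 | 84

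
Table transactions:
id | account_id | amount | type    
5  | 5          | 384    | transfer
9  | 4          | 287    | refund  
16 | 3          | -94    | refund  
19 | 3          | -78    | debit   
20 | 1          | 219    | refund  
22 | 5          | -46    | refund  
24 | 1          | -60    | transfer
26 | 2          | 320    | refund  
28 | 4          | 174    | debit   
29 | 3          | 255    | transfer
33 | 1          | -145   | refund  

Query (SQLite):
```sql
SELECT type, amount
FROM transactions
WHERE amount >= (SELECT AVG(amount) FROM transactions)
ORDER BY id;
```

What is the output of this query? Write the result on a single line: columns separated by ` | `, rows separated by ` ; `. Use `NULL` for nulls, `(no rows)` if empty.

transfer | 384 ; refund | 287 ; refund | 219 ; refund | 320 ; debit | 174 ; transfer | 255

Scalar subquery: AVG(amount) over all transactions rows = 110.545455 (≈; comparison uses full precision).
Keep rows where amount >= that value.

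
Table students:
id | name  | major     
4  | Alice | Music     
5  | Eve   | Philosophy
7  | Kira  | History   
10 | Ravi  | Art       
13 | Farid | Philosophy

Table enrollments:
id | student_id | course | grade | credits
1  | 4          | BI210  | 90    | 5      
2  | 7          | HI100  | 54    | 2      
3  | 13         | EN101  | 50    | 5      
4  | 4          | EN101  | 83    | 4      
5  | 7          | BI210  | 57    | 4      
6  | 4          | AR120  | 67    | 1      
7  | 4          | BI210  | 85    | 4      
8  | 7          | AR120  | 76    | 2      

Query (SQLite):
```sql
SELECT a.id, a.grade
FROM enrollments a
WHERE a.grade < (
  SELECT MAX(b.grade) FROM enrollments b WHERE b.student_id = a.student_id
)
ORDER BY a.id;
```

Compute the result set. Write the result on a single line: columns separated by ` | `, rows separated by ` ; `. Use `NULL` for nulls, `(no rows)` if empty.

For each enrollments row a, compute MAX(grade) over rows sharing a.student_id.
Keep row a if a.grade < that per-group MAX.
  student_id=4: MAX(grade) = 90
  student_id=7: MAX(grade) = 76
  student_id=13: MAX(grade) = 50

2 | 54 ; 4 | 83 ; 5 | 57 ; 6 | 67 ; 7 | 85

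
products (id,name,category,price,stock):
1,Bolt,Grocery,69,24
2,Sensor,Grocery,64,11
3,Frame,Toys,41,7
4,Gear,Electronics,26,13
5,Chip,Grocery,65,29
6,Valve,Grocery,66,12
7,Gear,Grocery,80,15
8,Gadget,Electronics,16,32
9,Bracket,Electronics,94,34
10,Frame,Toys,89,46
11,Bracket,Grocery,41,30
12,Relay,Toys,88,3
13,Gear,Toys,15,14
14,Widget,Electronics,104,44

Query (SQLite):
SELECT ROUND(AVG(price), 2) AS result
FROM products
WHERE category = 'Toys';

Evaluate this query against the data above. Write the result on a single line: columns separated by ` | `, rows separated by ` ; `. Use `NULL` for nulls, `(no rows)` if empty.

Rows where category='Toys' → price values: [41, 89, 88, 15].
AVG = 233 / 4 (rounded to 2 dp).

58.25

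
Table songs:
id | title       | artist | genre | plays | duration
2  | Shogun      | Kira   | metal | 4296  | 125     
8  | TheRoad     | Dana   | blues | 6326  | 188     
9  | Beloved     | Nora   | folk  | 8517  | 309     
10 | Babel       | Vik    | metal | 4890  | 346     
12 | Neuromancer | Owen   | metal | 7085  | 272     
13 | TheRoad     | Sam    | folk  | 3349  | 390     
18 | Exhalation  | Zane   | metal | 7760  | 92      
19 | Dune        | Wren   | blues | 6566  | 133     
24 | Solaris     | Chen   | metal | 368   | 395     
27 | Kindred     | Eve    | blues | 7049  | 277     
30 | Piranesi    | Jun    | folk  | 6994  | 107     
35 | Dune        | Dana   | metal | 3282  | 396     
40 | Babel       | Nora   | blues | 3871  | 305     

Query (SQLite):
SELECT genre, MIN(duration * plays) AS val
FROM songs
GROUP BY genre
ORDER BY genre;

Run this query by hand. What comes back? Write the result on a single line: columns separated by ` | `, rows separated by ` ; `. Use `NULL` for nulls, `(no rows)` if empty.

For each row compute duration * plays.
Group by genre; take MIN of the expression per group.
  blues: ids {8, 19, 27, 40} → MIN(duration * plays)=873278
  folk: ids {9, 13, 30} → MIN(duration * plays)=748358
  metal: ids {2, 10, 12, 18, 24, 35} → MIN(duration * plays)=145360

blues | 873278 ; folk | 748358 ; metal | 145360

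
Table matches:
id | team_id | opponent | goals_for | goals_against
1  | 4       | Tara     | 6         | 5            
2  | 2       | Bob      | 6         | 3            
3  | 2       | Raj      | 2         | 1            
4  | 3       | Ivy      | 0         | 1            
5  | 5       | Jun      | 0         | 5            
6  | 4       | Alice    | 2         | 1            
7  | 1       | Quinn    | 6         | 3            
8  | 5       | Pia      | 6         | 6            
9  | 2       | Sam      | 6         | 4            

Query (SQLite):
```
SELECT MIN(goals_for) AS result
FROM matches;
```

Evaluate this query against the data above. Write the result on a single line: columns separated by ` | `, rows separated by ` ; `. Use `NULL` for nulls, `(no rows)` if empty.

All goals_for values: [6, 6, 2, 0, 0, 2, 6, 6, 6].
MIN of non-NULL values = 0.

0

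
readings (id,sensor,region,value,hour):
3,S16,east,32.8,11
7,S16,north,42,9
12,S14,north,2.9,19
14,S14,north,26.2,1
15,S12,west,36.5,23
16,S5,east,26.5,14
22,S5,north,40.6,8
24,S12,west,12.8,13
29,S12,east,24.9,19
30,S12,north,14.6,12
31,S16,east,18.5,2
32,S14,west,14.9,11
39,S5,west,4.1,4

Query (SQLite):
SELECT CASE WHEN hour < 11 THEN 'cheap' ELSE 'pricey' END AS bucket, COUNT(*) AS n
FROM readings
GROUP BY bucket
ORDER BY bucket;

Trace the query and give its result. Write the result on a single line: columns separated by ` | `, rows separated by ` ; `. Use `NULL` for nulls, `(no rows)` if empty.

cheap | 5 ; pricey | 8

Bucket rows by hour < 11 → 'cheap' else 'pricey'; count each bucket.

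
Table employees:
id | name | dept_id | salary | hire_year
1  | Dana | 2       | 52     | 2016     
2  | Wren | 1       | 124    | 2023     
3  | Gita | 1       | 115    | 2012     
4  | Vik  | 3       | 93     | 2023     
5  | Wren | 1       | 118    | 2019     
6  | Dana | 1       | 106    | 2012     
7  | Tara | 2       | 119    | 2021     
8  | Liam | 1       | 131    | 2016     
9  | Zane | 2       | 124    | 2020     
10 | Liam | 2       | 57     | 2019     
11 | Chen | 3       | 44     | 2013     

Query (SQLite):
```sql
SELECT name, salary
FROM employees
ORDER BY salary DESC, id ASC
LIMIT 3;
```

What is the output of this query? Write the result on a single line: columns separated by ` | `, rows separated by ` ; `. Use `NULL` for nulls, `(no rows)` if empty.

Sort by salary desc, tiebreak id asc: (131, id=8), (124, id=2), (124, id=9), (119, id=7), (118, id=5), (115, id=3) …. Take first 3.

Liam | 131 ; Wren | 124 ; Zane | 124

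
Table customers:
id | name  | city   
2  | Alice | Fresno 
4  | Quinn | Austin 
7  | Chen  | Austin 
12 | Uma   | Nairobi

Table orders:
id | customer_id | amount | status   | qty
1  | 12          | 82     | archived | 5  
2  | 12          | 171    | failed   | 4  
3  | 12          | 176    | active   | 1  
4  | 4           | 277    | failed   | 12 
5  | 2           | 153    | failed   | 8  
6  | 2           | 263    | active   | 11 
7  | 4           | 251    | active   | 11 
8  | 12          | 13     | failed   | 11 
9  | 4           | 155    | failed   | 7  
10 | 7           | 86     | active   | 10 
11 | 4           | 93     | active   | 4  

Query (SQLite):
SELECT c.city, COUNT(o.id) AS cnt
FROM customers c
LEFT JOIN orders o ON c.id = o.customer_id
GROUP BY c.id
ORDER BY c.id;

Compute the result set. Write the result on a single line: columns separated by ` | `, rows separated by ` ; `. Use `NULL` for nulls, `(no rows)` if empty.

Fresno | 2 ; Austin | 4 ; Austin | 1 ; Nairobi | 4

LEFT JOIN keeps every customers row; unmatched ones get NULL for orders columns.
Group by customers.id and compute COUNT(o.id). COUNT(col) of an all-NULL group is 0.
  2: ids {5, 6} → COUNT(o.id)=2
  4: ids {4, 7, 9, 11} → COUNT(o.id)=4
  7: ids {10} → COUNT(o.id)=1
  12: ids {1, 2, 3, 8} → COUNT(o.id)=4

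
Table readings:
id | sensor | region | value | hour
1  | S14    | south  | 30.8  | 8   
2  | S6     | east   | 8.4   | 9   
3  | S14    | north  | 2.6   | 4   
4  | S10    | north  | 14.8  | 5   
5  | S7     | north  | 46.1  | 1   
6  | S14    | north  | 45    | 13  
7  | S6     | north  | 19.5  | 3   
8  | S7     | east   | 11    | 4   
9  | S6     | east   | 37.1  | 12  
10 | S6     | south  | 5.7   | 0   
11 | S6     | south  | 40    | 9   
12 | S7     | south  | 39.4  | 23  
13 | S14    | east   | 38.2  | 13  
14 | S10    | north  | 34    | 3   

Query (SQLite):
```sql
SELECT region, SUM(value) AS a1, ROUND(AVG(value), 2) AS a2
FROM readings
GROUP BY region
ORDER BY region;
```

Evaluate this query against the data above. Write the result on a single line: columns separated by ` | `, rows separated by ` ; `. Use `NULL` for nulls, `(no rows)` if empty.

east | 94.7 | 23.68 ; north | 162 | 27 ; south | 115.9 | 28.98

Group readings by region.
Per group compute: SUM(value), ROUND(AVG(value), 2).
  east: ids {2, 8, 9, 13} → SUM(value)=94.7, ROUND(AVG(value), 2)=23.68
  north: ids {3, 4, 5, 6, 7, 14} → SUM(value)=162, ROUND(AVG(value), 2)=27
  south: ids {1, 10, 11, 12} → SUM(value)=115.9, ROUND(AVG(value), 2)=28.98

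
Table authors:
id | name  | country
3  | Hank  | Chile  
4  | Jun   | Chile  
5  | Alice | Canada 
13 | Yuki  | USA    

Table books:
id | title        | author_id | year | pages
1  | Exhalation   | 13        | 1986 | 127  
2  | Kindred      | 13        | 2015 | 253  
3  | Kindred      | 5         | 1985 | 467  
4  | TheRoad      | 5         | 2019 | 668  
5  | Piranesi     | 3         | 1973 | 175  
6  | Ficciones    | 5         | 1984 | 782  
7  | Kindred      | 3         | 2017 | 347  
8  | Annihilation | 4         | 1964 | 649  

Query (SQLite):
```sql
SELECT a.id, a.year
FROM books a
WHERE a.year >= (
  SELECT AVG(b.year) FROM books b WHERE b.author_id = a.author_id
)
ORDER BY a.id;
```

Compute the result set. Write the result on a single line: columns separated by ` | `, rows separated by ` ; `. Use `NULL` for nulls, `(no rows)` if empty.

2 | 2015 ; 4 | 2019 ; 7 | 2017 ; 8 | 1964

For each books row a, compute AVG(year) over rows sharing a.author_id.
Keep row a if a.year >= that per-group AVG.
  author_id=3: AVG(year) = 1995.0
  author_id=4: AVG(year) = 1964.0
  author_id=5: AVG(year) = 1996.0
  author_id=13: AVG(year) = 2000.5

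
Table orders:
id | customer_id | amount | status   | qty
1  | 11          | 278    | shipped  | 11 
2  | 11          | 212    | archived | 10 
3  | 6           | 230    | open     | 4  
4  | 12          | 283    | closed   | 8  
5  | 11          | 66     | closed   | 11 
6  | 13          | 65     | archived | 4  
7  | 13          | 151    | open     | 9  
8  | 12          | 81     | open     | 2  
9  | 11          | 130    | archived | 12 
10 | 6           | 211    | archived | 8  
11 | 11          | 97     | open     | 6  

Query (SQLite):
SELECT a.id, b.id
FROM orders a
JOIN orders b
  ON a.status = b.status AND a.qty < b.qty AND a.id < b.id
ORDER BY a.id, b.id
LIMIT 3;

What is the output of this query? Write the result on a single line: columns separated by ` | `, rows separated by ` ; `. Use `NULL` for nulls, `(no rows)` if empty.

2 | 9 ; 3 | 7 ; 3 | 11

Pairs (a,b) with same status, a.qty < b.qty, a.id < b.id.
status groups: archived:{2,6,9,10} closed:{4,5} open:{3,7,8,11} shipped:{1}
Ordered by (a.id, b.id); first 3.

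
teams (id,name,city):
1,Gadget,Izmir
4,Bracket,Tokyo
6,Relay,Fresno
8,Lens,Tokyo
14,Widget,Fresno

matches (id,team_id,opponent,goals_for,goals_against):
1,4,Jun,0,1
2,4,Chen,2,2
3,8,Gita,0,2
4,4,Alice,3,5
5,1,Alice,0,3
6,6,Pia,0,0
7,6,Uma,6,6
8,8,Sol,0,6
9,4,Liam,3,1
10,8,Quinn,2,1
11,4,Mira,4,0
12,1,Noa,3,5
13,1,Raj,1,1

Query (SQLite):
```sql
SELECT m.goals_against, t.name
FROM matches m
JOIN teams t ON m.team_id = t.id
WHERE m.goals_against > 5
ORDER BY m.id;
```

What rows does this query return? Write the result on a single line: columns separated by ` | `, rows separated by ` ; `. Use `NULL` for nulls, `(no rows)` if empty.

6 | Relay ; 6 | Lens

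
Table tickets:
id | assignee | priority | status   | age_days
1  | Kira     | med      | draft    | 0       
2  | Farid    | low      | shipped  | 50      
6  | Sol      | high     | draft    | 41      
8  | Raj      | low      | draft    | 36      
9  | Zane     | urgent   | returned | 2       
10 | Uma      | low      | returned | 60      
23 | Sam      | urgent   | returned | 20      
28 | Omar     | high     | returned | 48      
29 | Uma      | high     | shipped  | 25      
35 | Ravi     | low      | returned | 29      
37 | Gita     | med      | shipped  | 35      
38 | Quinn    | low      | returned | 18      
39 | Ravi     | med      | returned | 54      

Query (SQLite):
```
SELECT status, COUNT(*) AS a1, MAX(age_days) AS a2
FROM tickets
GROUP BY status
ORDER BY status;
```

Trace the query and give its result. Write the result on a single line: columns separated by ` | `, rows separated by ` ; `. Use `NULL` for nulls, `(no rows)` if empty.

Group tickets by status.
Per group compute: COUNT(*), MAX(age_days).
  draft: ids {1, 6, 8} → COUNT(*)=3, MAX(age_days)=41
  returned: ids {9, 10, 23, 28, 35, 38, 39} → COUNT(*)=7, MAX(age_days)=60
  shipped: ids {2, 29, 37} → COUNT(*)=3, MAX(age_days)=50

draft | 3 | 41 ; returned | 7 | 60 ; shipped | 3 | 50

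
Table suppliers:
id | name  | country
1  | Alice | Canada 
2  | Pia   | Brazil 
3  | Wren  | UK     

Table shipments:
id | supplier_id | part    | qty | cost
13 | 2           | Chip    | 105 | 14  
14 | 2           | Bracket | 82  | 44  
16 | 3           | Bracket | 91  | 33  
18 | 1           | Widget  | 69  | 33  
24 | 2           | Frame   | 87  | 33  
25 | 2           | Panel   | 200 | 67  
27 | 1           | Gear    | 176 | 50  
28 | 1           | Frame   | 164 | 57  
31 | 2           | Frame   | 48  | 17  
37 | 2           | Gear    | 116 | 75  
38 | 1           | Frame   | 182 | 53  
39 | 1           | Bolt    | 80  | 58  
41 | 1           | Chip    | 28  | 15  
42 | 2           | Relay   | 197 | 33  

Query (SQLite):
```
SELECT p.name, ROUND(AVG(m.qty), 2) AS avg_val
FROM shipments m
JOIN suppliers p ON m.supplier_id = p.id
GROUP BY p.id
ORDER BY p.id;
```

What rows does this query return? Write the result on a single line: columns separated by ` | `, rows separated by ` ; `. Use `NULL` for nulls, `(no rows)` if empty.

Alice | 116.5 ; Pia | 119.29 ; Wren | 91

Join each shipments row to its suppliers via supplier_id.
Group joined rows by suppliers.id; compute ROUND(AVG(m.qty), 2) per group.
  1: ids {18, 27, 28, 38, 39, 41} → ROUND(AVG(m.qty), 2)=116.5
  2: ids {13, 14, 24, 25, 31, 37, 42} → ROUND(AVG(m.qty), 2)=119.29
  3: ids {16} → ROUND(AVG(m.qty), 2)=91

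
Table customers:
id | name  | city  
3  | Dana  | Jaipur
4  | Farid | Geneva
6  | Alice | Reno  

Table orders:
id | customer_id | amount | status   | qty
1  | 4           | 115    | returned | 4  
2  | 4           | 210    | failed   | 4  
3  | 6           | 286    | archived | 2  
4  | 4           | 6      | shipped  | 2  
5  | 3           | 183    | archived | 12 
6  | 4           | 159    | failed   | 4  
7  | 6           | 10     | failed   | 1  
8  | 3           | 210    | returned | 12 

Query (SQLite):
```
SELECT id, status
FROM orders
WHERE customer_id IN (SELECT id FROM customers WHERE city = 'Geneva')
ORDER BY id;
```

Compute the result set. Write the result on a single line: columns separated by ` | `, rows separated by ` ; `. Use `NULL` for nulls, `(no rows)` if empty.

1 | returned ; 2 | failed ; 4 | shipped ; 6 | failed

Inner query: customers.id where city = 'Geneva'.
Outer: keep orders rows whose customer_id is in that set.
Inner query → {4}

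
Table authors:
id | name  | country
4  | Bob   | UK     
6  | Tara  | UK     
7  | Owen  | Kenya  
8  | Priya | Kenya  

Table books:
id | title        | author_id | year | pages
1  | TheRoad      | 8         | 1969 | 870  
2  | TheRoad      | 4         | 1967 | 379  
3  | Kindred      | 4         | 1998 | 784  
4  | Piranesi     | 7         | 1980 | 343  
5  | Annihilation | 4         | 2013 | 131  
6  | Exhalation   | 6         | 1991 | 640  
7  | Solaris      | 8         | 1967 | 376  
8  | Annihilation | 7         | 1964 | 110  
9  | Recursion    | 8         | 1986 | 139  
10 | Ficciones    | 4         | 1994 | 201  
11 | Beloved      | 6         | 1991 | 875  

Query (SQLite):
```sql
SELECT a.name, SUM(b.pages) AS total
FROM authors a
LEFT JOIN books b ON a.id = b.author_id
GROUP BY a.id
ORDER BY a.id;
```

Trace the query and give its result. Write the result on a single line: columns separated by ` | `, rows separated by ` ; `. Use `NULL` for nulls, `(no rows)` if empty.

Bob | 1495 ; Tara | 1515 ; Owen | 453 ; Priya | 1385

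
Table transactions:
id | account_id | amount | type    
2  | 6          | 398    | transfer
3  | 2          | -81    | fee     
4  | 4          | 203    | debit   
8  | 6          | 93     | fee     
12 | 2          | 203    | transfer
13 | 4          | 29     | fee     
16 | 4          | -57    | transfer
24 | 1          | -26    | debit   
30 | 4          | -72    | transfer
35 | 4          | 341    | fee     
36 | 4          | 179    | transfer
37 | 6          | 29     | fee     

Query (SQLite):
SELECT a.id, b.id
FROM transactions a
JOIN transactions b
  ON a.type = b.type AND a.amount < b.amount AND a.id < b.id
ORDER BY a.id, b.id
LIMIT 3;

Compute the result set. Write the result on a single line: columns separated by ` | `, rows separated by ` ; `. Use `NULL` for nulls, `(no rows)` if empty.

3 | 8 ; 3 | 13 ; 3 | 35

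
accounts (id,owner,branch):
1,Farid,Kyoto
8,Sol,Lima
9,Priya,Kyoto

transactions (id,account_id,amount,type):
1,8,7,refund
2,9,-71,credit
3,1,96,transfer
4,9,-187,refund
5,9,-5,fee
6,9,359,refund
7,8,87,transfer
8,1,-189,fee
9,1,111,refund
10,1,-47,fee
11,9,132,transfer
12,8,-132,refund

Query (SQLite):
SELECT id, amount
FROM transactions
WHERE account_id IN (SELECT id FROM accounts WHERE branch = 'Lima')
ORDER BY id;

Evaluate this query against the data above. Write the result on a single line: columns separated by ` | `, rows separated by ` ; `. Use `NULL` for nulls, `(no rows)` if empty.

1 | 7 ; 7 | 87 ; 12 | -132

Inner query: accounts.id where branch = 'Lima'.
Outer: keep transactions rows whose account_id is in that set.
Inner query → {8}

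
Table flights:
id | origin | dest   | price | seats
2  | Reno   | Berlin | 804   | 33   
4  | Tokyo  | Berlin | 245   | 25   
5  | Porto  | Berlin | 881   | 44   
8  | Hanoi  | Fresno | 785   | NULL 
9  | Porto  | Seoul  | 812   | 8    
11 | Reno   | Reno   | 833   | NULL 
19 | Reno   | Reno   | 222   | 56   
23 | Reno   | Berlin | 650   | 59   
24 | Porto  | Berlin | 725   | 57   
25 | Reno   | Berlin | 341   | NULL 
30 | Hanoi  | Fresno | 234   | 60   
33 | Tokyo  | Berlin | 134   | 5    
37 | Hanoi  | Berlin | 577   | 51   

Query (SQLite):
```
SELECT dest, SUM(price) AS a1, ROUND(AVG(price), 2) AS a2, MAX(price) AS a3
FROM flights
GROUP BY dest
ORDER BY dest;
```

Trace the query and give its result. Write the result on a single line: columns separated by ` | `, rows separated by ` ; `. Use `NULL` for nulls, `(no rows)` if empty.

Group flights by dest.
Per group compute: SUM(price), ROUND(AVG(price), 2), MAX(price).
  Berlin: ids {2, 4, 5, 23, 24, 25, 33, 37} → SUM(price)=4357, ROUND(AVG(price), 2)=544.63, MAX(price)=881
  Fresno: ids {8, 30} → SUM(price)=1019, ROUND(AVG(price), 2)=509.5, MAX(price)=785
  Reno: ids {11, 19} → SUM(price)=1055, ROUND(AVG(price), 2)=527.5, MAX(price)=833
  Seoul: ids {9} → SUM(price)=812, ROUND(AVG(price), 2)=812, MAX(price)=812

Berlin | 4357 | 544.63 | 881 ; Fresno | 1019 | 509.5 | 785 ; Reno | 1055 | 527.5 | 833 ; Seoul | 812 | 812 | 812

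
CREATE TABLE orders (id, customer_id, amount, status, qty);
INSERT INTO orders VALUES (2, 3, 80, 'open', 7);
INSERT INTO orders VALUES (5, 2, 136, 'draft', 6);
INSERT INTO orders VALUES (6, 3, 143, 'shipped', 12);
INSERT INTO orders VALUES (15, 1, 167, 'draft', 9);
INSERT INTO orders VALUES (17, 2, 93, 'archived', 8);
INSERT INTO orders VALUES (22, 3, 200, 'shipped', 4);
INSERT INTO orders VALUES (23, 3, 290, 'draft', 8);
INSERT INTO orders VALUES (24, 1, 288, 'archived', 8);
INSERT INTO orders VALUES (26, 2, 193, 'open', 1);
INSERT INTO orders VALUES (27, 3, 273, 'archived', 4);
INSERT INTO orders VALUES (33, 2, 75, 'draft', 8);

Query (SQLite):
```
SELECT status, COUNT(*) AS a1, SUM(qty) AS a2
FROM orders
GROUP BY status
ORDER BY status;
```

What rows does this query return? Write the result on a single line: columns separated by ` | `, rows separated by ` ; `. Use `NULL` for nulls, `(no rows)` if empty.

archived | 3 | 20 ; draft | 4 | 31 ; open | 2 | 8 ; shipped | 2 | 16

Group orders by status.
Per group compute: COUNT(*), SUM(qty).
  archived: ids {17, 24, 27} → COUNT(*)=3, SUM(qty)=20
  draft: ids {5, 15, 23, 33} → COUNT(*)=4, SUM(qty)=31
  open: ids {2, 26} → COUNT(*)=2, SUM(qty)=8
  shipped: ids {6, 22} → COUNT(*)=2, SUM(qty)=16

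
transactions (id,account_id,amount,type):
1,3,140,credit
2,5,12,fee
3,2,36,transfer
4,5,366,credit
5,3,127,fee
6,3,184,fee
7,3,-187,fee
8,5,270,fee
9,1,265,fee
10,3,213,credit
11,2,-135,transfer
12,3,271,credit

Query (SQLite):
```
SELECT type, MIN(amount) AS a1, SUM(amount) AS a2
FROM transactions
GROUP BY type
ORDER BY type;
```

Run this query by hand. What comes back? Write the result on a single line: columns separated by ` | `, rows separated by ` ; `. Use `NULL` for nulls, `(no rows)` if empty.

Group transactions by type.
Per group compute: MIN(amount), SUM(amount).
  credit: ids {1, 4, 10, 12} → MIN(amount)=140, SUM(amount)=990
  fee: ids {2, 5, 6, 7, 8, 9} → MIN(amount)=-187, SUM(amount)=671
  transfer: ids {3, 11} → MIN(amount)=-135, SUM(amount)=-99

credit | 140 | 990 ; fee | -187 | 671 ; transfer | -135 | -99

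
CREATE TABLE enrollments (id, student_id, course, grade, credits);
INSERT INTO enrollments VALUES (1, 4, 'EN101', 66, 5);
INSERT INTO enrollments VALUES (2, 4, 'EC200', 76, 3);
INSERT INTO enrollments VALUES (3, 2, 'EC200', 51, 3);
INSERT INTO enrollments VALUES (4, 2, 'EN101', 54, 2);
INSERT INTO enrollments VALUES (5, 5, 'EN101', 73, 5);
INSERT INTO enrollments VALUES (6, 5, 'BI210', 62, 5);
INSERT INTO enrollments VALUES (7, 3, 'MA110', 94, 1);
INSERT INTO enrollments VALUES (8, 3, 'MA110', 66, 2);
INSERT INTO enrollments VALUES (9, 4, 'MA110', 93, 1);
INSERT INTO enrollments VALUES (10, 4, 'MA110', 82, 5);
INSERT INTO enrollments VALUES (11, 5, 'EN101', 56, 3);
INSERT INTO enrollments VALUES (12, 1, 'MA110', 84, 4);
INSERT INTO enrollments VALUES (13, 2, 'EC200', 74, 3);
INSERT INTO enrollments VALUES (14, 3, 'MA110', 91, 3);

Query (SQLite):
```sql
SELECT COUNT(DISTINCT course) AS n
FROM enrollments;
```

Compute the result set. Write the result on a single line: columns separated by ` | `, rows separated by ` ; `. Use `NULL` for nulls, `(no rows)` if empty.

4

Count distinct non-NULL course values.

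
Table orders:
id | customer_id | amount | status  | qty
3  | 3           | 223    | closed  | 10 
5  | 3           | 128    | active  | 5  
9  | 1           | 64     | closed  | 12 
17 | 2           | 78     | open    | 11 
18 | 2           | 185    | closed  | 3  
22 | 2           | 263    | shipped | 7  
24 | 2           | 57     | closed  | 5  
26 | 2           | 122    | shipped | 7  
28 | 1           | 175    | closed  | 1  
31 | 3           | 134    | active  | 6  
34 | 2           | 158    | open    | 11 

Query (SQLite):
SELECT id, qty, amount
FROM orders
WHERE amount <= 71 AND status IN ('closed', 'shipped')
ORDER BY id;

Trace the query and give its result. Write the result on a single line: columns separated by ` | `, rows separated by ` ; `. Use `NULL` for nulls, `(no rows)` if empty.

amount <= 71: ids {9, 24}
status IN ('closed', 'shipped'): ids {3, 9, 18, 22, 24, 26, 28}
Combine with AND.

9 | 12 | 64 ; 24 | 5 | 57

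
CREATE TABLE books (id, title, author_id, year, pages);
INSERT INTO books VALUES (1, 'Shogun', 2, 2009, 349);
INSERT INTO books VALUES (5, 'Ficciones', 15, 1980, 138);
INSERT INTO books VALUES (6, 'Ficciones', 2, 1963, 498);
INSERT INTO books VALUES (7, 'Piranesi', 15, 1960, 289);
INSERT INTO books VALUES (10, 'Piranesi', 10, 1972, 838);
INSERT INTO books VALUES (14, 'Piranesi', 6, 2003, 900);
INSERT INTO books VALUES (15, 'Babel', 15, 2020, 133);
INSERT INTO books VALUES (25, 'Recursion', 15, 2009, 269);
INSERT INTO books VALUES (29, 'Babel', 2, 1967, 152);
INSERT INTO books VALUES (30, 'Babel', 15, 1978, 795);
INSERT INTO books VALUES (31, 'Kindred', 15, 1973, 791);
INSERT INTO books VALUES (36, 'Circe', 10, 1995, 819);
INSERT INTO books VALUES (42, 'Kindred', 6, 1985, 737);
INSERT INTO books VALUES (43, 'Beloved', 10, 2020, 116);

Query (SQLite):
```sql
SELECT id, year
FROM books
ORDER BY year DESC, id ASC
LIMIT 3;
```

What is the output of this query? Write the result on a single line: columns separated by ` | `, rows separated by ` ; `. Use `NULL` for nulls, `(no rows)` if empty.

Sort by year desc, tiebreak id asc: (2020, id=15), (2020, id=43), (2009, id=1), (2009, id=25), (2003, id=14), (1995, id=36) …. Take first 3.

15 | 2020 ; 43 | 2020 ; 1 | 2009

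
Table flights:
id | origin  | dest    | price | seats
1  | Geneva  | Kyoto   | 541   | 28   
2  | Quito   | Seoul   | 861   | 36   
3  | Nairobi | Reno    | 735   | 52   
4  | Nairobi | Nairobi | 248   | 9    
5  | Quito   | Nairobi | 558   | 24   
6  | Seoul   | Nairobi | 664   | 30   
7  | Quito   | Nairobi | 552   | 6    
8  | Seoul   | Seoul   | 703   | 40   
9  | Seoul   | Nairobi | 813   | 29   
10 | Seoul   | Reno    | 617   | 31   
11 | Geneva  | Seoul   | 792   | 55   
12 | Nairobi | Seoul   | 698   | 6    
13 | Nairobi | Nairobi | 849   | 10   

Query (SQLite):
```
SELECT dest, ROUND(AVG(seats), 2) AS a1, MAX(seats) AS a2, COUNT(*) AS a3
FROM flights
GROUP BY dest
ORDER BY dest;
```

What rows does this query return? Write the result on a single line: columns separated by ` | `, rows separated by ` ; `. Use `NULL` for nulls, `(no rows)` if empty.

Kyoto | 28 | 28 | 1 ; Nairobi | 18 | 30 | 6 ; Reno | 41.5 | 52 | 2 ; Seoul | 34.25 | 55 | 4

Group flights by dest.
Per group compute: ROUND(AVG(seats), 2), MAX(seats), COUNT(*).
  Kyoto: ids {1} → ROUND(AVG(seats), 2)=28, MAX(seats)=28, COUNT(*)=1
  Nairobi: ids {4, 5, 6, 7, 9, 13} → ROUND(AVG(seats), 2)=18, MAX(seats)=30, COUNT(*)=6
  Reno: ids {3, 10} → ROUND(AVG(seats), 2)=41.5, MAX(seats)=52, COUNT(*)=2
  Seoul: ids {2, 8, 11, 12} → ROUND(AVG(seats), 2)=34.25, MAX(seats)=55, COUNT(*)=4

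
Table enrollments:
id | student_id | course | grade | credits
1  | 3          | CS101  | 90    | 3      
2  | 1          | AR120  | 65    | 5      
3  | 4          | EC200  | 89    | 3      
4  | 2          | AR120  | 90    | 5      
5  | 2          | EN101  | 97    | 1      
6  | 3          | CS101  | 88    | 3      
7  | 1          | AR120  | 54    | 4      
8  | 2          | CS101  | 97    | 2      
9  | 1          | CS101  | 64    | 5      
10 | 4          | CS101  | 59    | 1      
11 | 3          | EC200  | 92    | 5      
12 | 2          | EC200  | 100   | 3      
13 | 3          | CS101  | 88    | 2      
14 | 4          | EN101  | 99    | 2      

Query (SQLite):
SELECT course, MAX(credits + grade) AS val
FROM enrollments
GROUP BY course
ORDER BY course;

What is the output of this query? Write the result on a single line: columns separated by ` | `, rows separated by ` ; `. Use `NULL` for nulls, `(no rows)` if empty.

AR120 | 95 ; CS101 | 99 ; EC200 | 103 ; EN101 | 101

For each row compute credits + grade.
Group by course; take MAX of the expression per group.
  AR120: ids {2, 4, 7} → MAX(credits + grade)=95
  CS101: ids {1, 6, 8, 9, 10, 13} → MAX(credits + grade)=99
  EC200: ids {3, 11, 12} → MAX(credits + grade)=103
  EN101: ids {5, 14} → MAX(credits + grade)=101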